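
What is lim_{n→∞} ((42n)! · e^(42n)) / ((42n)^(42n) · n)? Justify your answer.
lim = 0

Stirling: (42n)! ~ sqrt(2π·42n) · (42n/e)^(42n). Hence
  (42n)! · e^(42n) / (42n)^(42n) ~ sqrt(2π·42n).
Dividing by n: sqrt(2π·42n) / n = sqrt(2π·42) · n^((1−2)/2), so the expression behaves like sqrt(2π·42) · n^((1−2)/2) → 0.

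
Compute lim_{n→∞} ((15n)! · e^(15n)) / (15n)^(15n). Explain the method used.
lim = ∞

Stirling: (15n)! ~ sqrt(2π·15n) · (15n/e)^(15n). Hence
  (15n)! · e^(15n) / (15n)^(15n) ~ sqrt(2π·15n) = sqrt(2π·15) · sqrt(n) → ∞.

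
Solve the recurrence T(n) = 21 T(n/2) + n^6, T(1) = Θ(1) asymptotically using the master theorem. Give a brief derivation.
T(n) = Θ(n^6)

log_2 21 ≈ 4.392. f(n) = n^6 dominates n^(log_2 21) since 6 > 4.392, and the regularity condition a·f(n/b) = 21·(n/2)^6 = (21/64)·n^6 ≤ c·f(n) holds with c = 21/64 ≈ 0.328 < 1. So this is Case 3: T(n) = Θ(f(n)) = Θ(n^6).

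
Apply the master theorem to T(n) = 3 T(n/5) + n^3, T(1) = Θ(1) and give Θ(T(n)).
T(n) = Θ(n^3)

log_5 3 ≈ 0.683. f(n) = n^3 dominates n^(log_5 3) since 3 > 0.683, and the regularity condition a·f(n/b) = 3·(n/5)^3 = (3/125)·n^3 ≤ c·f(n) holds with c = 3/125 ≈ 0.024 < 1. So this is Case 3: T(n) = Θ(f(n)) = Θ(n^3).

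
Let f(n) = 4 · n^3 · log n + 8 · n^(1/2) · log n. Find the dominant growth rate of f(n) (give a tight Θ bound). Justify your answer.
f(n) ∈ Θ(n^3 · log n)

Compare the terms by growth order. For large n, n^a · (log n)^b dominates n^a' · (log n)^b' iff a > a', or (a = a' and b > b'). Ranking the 2 terms shows the dominant one is 4 · n^3 · log n. Hence f(n) ∈ Θ(n^3 · log n).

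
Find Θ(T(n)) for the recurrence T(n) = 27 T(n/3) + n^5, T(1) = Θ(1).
T(n) = Θ(n^5)

log_3 27 ≈ 3.000. f(n) = n^5 dominates n^(log_3 27) since 5 > 3.000, and the regularity condition a·f(n/b) = 27·(n/3)^5 = (27/243)·n^5 ≤ c·f(n) holds with c = 27/243 ≈ 0.111 < 1. So this is Case 3: T(n) = Θ(f(n)) = Θ(n^5).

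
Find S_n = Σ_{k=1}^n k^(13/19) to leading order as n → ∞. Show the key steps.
S_n ~ (19/32) · n^(32/19)

Integral comparison: Σ_{k=1}^n k^(13/19) = ∫_0^n x^(13/19) dx + O(n^(13/19)). The integral is n^(1 + 13/19) / (1 + 13/19) = n^((13+19)/19) / ((13+19)/19) = (19/32) · n^(32/19).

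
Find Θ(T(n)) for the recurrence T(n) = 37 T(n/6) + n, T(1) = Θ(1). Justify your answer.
T(n) = Θ(n^(log_6 37))

Master theorem: compare f(n) = n to n^(log_6 37) where log_6 37 ≈ 2.015. Since 1 < log_6 37, we have f(n) = O(n^(log_6 37 − ε)) for some ε > 0 — Case 1. Hence T(n) = Θ(n^(log_6 37)).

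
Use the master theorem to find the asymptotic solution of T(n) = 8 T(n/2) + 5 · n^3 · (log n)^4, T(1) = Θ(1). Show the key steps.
T(n) = Θ(n^3 · (log n)^5)

Here log_2 8 = 3 and f(n) = 5 · n^3 · (log n)^4 = Θ(n^(log_2 8) · (log n)^4). This is the extended Case 2 of the master theorem (f matches the critical exponent up to log factors), giving T(n) = Θ(n^(log_2 8) · (log n)^(4+1)) = Θ(n^3 · (log n)^5).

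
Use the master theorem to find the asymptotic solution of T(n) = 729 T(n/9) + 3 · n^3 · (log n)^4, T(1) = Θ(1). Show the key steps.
T(n) = Θ(n^3 · (log n)^5)

Here log_9 729 = 3 and f(n) = 3 · n^3 · (log n)^4 = Θ(n^(log_9 729) · (log n)^4). This is the extended Case 2 of the master theorem (f matches the critical exponent up to log factors), giving T(n) = Θ(n^(log_9 729) · (log n)^(4+1)) = Θ(n^3 · (log n)^5).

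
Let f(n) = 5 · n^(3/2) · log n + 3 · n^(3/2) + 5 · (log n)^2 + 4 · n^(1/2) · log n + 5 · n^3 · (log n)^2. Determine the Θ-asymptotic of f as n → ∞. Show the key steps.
f(n) ∈ Θ(n^3 · (log n)^2)

Compare the terms by growth order. For large n, n^a · (log n)^b dominates n^a' · (log n)^b' iff a > a', or (a = a' and b > b'). Ranking the 5 terms shows the dominant one is 5 · n^3 · (log n)^2. Hence f(n) ∈ Θ(n^3 · (log n)^2).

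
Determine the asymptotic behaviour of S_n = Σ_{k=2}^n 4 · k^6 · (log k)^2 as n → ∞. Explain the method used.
S_n ~ 4 · n^7 · (log n)^2 / 7

By integral comparison, S_n = ∫_1^n 4 · x^6 · (log x)^2 dx + O(n^6 · (log n)^2). For the integral, the leading term of ∫_1^n x^6 (log x)^2 dx is n^7/7 · (log n)^2 (by repeated integration by parts; each step lowers the log-exponent and produces a relatively O(1/log n) correction). Hence S_n ~ 4 · n^7 · (log n)^2 / 7.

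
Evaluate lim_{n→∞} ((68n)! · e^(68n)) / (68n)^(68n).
lim = ∞

Stirling: (68n)! ~ sqrt(2π·68n) · (68n/e)^(68n). Hence
  (68n)! · e^(68n) / (68n)^(68n) ~ sqrt(2π·68n) = sqrt(2π·68) · sqrt(n) → ∞.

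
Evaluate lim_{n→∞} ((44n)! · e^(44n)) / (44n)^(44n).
lim = ∞

Stirling: (44n)! ~ sqrt(2π·44n) · (44n/e)^(44n). Hence
  (44n)! · e^(44n) / (44n)^(44n) ~ sqrt(2π·44n) = sqrt(2π·44) · sqrt(n) → ∞.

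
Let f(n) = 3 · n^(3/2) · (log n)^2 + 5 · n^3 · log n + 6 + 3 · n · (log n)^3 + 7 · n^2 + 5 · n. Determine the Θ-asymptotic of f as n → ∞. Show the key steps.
f(n) ∈ Θ(n^3 · log n)

Compare the terms by growth order. For large n, n^a · (log n)^b dominates n^a' · (log n)^b' iff a > a', or (a = a' and b > b'). Ranking the 6 terms shows the dominant one is 5 · n^3 · log n. Hence f(n) ∈ Θ(n^3 · log n).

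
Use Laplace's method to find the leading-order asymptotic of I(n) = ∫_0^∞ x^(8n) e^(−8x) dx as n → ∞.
I(n) ~ (sqrt(2π·8n) / 8) · (8n/(8e))^(8n)

Write the integrand as exp(8n ln x − 8x) and set f(x) = 8n ln x − 8x. Then f'(x) = 8n/x − 8 = 0 at x* = 8n/8, and f''(x*) = −8n/x*^2 = −8^2/(8n). Laplace's method (interior maximum) gives
  I(n) ~ e^(f(x*)) · sqrt(2π / |f''(x*)|)
        = exp(8n ln(8n/8) − 8n) · sqrt(2π · 8n / 8^2)
        = (8n/8)^(8n) e^(−8n) · sqrt(2π·8n) / 8
        = (sqrt(2π·8n) / 8) · (8n/(8e))^(8n).
This matches Γ(8n+1)/8^(8n+1) with Stirling applied to Γ.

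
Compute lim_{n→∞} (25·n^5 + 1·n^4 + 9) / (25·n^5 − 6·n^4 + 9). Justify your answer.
lim = 25/25 = 1

For large n the leading n^5 terms dominate both numerator and denominator. Dividing top and bottom by n^5, every other term tends to 0, leaving 25/25 = 1.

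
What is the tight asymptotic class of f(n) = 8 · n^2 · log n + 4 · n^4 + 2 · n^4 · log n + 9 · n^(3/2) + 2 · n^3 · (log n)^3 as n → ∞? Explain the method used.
f(n) ∈ Θ(n^4 · log n)

Compare the terms by growth order. For large n, n^a · (log n)^b dominates n^a' · (log n)^b' iff a > a', or (a = a' and b > b'). Ranking the 5 terms shows the dominant one is 2 · n^4 · log n. Hence f(n) ∈ Θ(n^4 · log n).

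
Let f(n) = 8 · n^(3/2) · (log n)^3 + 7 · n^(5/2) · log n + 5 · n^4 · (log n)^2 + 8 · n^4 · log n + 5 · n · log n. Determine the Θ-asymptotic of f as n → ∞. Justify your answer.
f(n) ∈ Θ(n^4 · (log n)^2)

Compare the terms by growth order. For large n, n^a · (log n)^b dominates n^a' · (log n)^b' iff a > a', or (a = a' and b > b'). Ranking the 5 terms shows the dominant one is 5 · n^4 · (log n)^2. Hence f(n) ∈ Θ(n^4 · (log n)^2).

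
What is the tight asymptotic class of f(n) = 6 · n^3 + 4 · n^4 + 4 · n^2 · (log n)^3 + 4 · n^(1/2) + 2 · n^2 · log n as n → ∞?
f(n) ∈ Θ(n^4)

Compare the terms by growth order. For large n, n^a · (log n)^b dominates n^a' · (log n)^b' iff a > a', or (a = a' and b > b'). Ranking the 5 terms shows the dominant one is 4 · n^4. Hence f(n) ∈ Θ(n^4).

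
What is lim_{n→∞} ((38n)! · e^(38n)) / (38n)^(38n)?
lim = ∞

Stirling: (38n)! ~ sqrt(2π·38n) · (38n/e)^(38n). Hence
  (38n)! · e^(38n) / (38n)^(38n) ~ sqrt(2π·38n) = sqrt(2π·38) · sqrt(n) → ∞.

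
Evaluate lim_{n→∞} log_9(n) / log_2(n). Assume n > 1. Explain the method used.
lim = ln(2) / ln(9) = log_9(2)

Change of base: log_9(n) = ln n / ln 9 and log_2(n) = ln n / ln 2. The ratio is (ln n / ln 9) · (ln 2 / ln n) = ln 2 / ln 9, a constant independent of n. So the limit is ln 2 / ln 9 = log_9(2).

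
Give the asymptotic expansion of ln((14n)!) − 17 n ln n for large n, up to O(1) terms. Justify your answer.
ln((14n)!) − 17 n ln n = −3 n ln n + 14(ln 14 − 1) n + (1/2) ln(2π·14n) + O(1/n)

Stirling: ln((14n)!) = 14n ln(14n) − 14n + (1/2) ln(2π·14n) + O(1/n).
Expand 14n ln(14n) = 14n (ln n + ln 14) = 14n ln n + 14n ln 14.
Subtract 17n ln n: leading term is (14 − 17) n ln n = −3 n ln n. The next term is 14n ln 14 − 14n = 14(ln 14 − 1) n. Then the (1/2) ln(2π·14n) correction.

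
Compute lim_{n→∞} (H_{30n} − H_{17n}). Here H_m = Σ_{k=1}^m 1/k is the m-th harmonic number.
lim = ln(30/17)

Euler-Maclaurin gives H_m = ln m + γ + 1/(2m) + O(1/m^2). The γ and O(1/m) terms cancel in the difference:
  H_{30n} − H_{17n} = ln(30n) − ln(17n) + O(1/n) = ln(30/17) + O(1/n).
Hence the limit is ln(30/17).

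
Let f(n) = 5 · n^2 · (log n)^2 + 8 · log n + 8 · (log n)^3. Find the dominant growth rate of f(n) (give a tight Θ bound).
f(n) ∈ Θ(n^2 · (log n)^2)

Compare the terms by growth order. For large n, n^a · (log n)^b dominates n^a' · (log n)^b' iff a > a', or (a = a' and b > b'). Ranking the 3 terms shows the dominant one is 5 · n^2 · (log n)^2. Hence f(n) ∈ Θ(n^2 · (log n)^2).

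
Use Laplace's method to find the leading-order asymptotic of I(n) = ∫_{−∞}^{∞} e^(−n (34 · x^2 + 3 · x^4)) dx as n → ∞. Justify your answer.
I(n) ~ sqrt(π/(34n))

φ(x) = 34 · x^2 + 3 · x^4 has its unique global minimum at x* = 0 (since φ'(x) = 68x + 12x^3 = 0 only at x = 0 for real x with both coefficients positive, and φ → ∞ as |x| → ∞). At x* = 0, φ(0) = 0 and φ''(0) = 68. Laplace's method then gives
  I(n) ~ sqrt(2π / (n · φ''(0))) · e^(−n φ(0)) = sqrt(2π / (68n)) = sqrt(π/(34n)).
The 3 · x^4 term contributes only at subleading order (an O(1/n) relative correction).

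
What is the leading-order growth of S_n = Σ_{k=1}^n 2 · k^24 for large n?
S_n ~ 2 · n^25 / 25

By integral comparison (Euler-Maclaurin), Σ_{k=1}^n 2 · k^24 = 2 · ∫_0^n x^24 dx + O(n^24) = 2 · n^25/25 + O(n^24). (Equivalently, Faulhaber's formula gives the same leading term.)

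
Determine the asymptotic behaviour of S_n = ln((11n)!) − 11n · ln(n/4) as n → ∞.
S_n ~ 11n · (ln 44 − 1) + O(ln n)

Stirling: ln((11n)!) = 11n ln(11n) − 11n + O(ln n).
  S_n = 11n ln(11n) − 11n − 11n ln(n/4) + O(ln n)
      = 11n ln(11n) − 11n ln n + 11n ln 4 − 11n + O(ln n)
      = 11n ln 11 + 11n ln 4 − 11n + O(ln n)
      = 11n (ln 44 − 1) + O(ln n).
Numerically ln(44) − 1 ≈ 2.7842.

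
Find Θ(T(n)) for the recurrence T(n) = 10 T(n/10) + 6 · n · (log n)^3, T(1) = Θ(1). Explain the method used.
T(n) = Θ(n · (log n)^4)

Here log_10 10 = 1 and f(n) = 6 · n · (log n)^3 = Θ(n^(log_10 10) · (log n)^3). This is the extended Case 2 of the master theorem (f matches the critical exponent up to log factors), giving T(n) = Θ(n^(log_10 10) · (log n)^(3+1)) = Θ(n · (log n)^4).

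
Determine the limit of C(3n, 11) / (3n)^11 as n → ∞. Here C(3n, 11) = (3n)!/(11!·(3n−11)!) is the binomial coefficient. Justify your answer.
lim = 1/11! = 1/39916800

With N = 3n → ∞: C(N, 11) / N^11 = [N(N−1)…(N−10)] / (11! · N^11) = (1/11!) · 1 · (1 − 1/(3n)) · … · (1 − 10/(3n)). Each factor → 1 as N → ∞, so the limit is 1/11! = 1/39916800.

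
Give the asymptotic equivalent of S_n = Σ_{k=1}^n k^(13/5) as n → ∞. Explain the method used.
S_n ~ (5/18) · n^(18/5)

Integral comparison: Σ_{k=1}^n k^(13/5) = ∫_0^n x^(13/5) dx + O(n^(13/5)). The integral is n^(1 + 13/5) / (1 + 13/5) = n^((13+5)/5) / ((13+5)/5) = (5/18) · n^(18/5).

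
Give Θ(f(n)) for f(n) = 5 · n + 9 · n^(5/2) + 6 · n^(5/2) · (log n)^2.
f(n) ∈ Θ(n^(5/2) · (log n)^2)

Compare the terms by growth order. For large n, n^a · (log n)^b dominates n^a' · (log n)^b' iff a > a', or (a = a' and b > b'). Ranking the 3 terms shows the dominant one is 6 · n^(5/2) · (log n)^2. Hence f(n) ∈ Θ(n^(5/2) · (log n)^2).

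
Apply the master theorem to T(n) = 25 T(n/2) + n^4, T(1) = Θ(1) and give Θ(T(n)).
T(n) = Θ(n^(log_2 25))

Master theorem: compare f(n) = n^4 to n^(log_2 25) where log_2 25 ≈ 4.644. Since 4 < log_2 25, we have f(n) = O(n^(log_2 25 − ε)) for some ε > 0 — Case 1. Hence T(n) = Θ(n^(log_2 25)).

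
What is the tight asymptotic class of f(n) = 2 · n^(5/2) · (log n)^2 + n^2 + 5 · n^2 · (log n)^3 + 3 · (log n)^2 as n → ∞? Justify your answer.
f(n) ∈ Θ(n^(5/2) · (log n)^2)

Compare the terms by growth order. For large n, n^a · (log n)^b dominates n^a' · (log n)^b' iff a > a', or (a = a' and b > b'). Ranking the 4 terms shows the dominant one is 2 · n^(5/2) · (log n)^2. Hence f(n) ∈ Θ(n^(5/2) · (log n)^2).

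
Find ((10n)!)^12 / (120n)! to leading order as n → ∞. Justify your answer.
((10n)!)^12/(120n)! ~ ((2π·10n)^(11/2) / sqrt(12)) · 12^(−12·10n)  →  0

Write N = 10n. Stirling: N! ~ sqrt(2π N)(N/e)^N and (12N)! ~ sqrt(2π·12N)·(12N/e)^(12N).
  (N!)^12/(12N)! ~ (2π N)^(12/2) (N/e)^(12N) / [sqrt(2π·12N) (12N/e)^(12N)]
     = (2π N)^(12/2) / sqrt(2π·12N) · (N/(12N))^(12N)
     = (2π N)^((12−1)/2) / sqrt(12) · 12^(−12N).
Since 12^12 > 1, the factor 12^(−12N) decays exponentially, so the ratio → 0. Substituting N = 10n gives the stated form.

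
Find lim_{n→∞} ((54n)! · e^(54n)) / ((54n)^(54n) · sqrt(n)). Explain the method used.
lim = sqrt(2π·54)

Stirling: (54n)! ~ sqrt(2π·54n) · (54n/e)^(54n). Hence
  (54n)! · e^(54n) / (54n)^(54n) ~ sqrt(2π·54n).
Dividing by sqrt(n): sqrt(2π·54n) / sqrt(n) = sqrt(2π·54) · n^((1−1)/2), so the limit is sqrt(2π·54).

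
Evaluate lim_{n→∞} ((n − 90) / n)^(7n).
lim = e^(−630)

Rewrite as (1 − 90/n)^(7n). By the standard limit (1 + x/n)^n → e^x, we have (1 − 90/n)^n → e^(−90), and raising to the 7th power gives e^(−630).
More precisely, ln[(1 − 90/n)^(7n)] = 7n · ln(1 − 90/n) = 7n · (-90/n + O(1/n^2)) = -630 + O(1/n) → -630.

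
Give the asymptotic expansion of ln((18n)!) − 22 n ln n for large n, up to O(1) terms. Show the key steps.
ln((18n)!) − 22 n ln n = −4 n ln n + 18(ln 18 − 1) n + (1/2) ln(2π·18n) + O(1/n)

Stirling: ln((18n)!) = 18n ln(18n) − 18n + (1/2) ln(2π·18n) + O(1/n).
Expand 18n ln(18n) = 18n (ln n + ln 18) = 18n ln n + 18n ln 18.
Subtract 22n ln n: leading term is (18 − 22) n ln n = −4 n ln n. The next term is 18n ln 18 − 18n = 18(ln 18 − 1) n. Then the (1/2) ln(2π·18n) correction.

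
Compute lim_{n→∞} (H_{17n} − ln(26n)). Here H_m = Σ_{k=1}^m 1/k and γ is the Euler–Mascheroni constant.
lim = ln(17/26) + γ

By Euler-Maclaurin, H_m = ln m + γ + O(1/m). So
  H_{17n} − ln(26n) = ln(17n) + γ − ln(26n) + O(1/n)
                       = ln(17/26) + γ + O(1/n).
Hence the limit is ln(17/26) + γ.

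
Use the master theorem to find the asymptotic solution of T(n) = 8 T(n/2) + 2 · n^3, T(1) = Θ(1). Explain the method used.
T(n) = Θ(n^3 log n)

log_2 8 = 3, and f(n) = 2 · n^3 = Θ(n^(log_2 8)). This is Case 2 of the master theorem: T(n) = Θ(f(n) · log n) = Θ(n^3 log n).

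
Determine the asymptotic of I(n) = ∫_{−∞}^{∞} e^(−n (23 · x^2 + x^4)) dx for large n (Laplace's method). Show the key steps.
I(n) ~ sqrt(π/(23n))

φ(x) = 23 · x^2 + x^4 has its unique global minimum at x* = 0 (since φ'(x) = 46x + 4x^3 = 0 only at x = 0 for real x with both coefficients positive, and φ → ∞ as |x| → ∞). At x* = 0, φ(0) = 0 and φ''(0) = 46. Laplace's method then gives
  I(n) ~ sqrt(2π / (n · φ''(0))) · e^(−n φ(0)) = sqrt(2π / (46n)) = sqrt(π/(23n)).
The x^4 term contributes only at subleading order (an O(1/n) relative correction).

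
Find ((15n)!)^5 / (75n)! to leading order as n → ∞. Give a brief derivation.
((15n)!)^5/(75n)! ~ ((2π·15n)^(4/2) / sqrt(5)) · 5^(−5·15n)  →  0

Write N = 15n. Stirling: N! ~ sqrt(2π N)(N/e)^N and (5N)! ~ sqrt(2π·5N)·(5N/e)^(5N).
  (N!)^5/(5N)! ~ (2π N)^(5/2) (N/e)^(5N) / [sqrt(2π·5N) (5N/e)^(5N)]
     = (2π N)^(5/2) / sqrt(2π·5N) · (N/(5N))^(5N)
     = (2π N)^((5−1)/2) / sqrt(5) · 5^(−5N).
Since 5^5 > 1, the factor 5^(−5N) decays exponentially, so the ratio → 0. Substituting N = 15n gives the stated form.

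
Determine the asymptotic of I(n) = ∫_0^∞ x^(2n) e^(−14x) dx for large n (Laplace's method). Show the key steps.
I(n) ~ (sqrt(2π·2n) / 14) · (2n/(14e))^(2n)

Write the integrand as exp(2n ln x − 14x) and set f(x) = 2n ln x − 14x. Then f'(x) = 2n/x − 14 = 0 at x* = 2n/14, and f''(x*) = −2n/x*^2 = −14^2/(2n). Laplace's method (interior maximum) gives
  I(n) ~ e^(f(x*)) · sqrt(2π / |f''(x*)|)
        = exp(2n ln(2n/14) − 2n) · sqrt(2π · 2n / 14^2)
        = (2n/14)^(2n) e^(−2n) · sqrt(2π·2n) / 14
        = (sqrt(2π·2n) / 14) · (2n/(14e))^(2n).
This matches Γ(2n+1)/14^(2n+1) with Stirling applied to Γ.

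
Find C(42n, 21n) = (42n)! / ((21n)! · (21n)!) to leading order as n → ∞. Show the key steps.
C(42n, 21n) ~ (4)^(21n) · sqrt(1/(π·21n))

Write N = 21n. Apply Stirling to each factorial:
  (2N)! ~ sqrt(2π·2N) · (2N/e)^(2N),
  N! ~ sqrt(2π N) · (N/e)^N,
  (1N)! ~ sqrt(2π·1N) · (1N/e)^(1N).
The exponential factors combine to (2N)^(2N) / (N^N · (1N)^(1N)) = 2^(2N)/1^(1N) = (2^2/1^1)^N = (4)^N.
The square-root prefactors combine to sqrt(2π·2N) / (sqrt(2π N)·sqrt(2π·1N)) = sqrt(2 / (2π·1·N)) = sqrt(1/(π·21n)).
Substituting N = 21n: C(42n, 21n) ~ (4)^(21n) · sqrt(1/(π·21n)).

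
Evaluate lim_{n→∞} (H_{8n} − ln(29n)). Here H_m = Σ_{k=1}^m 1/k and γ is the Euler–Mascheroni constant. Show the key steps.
lim = ln(8/29) + γ

By Euler-Maclaurin, H_m = ln m + γ + O(1/m). So
  H_{8n} − ln(29n) = ln(8n) + γ − ln(29n) + O(1/n)
                       = ln(8/29) + γ + O(1/n).
Hence the limit is ln(8/29) + γ.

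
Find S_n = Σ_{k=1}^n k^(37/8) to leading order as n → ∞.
S_n ~ (8/45) · n^(45/8)

Integral comparison: Σ_{k=1}^n k^(37/8) = ∫_0^n x^(37/8) dx + O(n^(37/8)). The integral is n^(1 + 37/8) / (1 + 37/8) = n^((37+8)/8) / ((37+8)/8) = (8/45) · n^(45/8).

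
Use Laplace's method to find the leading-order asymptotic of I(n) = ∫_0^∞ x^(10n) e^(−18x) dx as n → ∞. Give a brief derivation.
I(n) ~ (sqrt(2π·10n) / 18) · (10n/(18e))^(10n)

Write the integrand as exp(10n ln x − 18x) and set f(x) = 10n ln x − 18x. Then f'(x) = 10n/x − 18 = 0 at x* = 10n/18, and f''(x*) = −10n/x*^2 = −18^2/(10n). Laplace's method (interior maximum) gives
  I(n) ~ e^(f(x*)) · sqrt(2π / |f''(x*)|)
        = exp(10n ln(10n/18) − 10n) · sqrt(2π · 10n / 18^2)
        = (10n/18)^(10n) e^(−10n) · sqrt(2π·10n) / 18
        = (sqrt(2π·10n) / 18) · (10n/(18e))^(10n).
This matches Γ(10n+1)/18^(10n+1) with Stirling applied to Γ.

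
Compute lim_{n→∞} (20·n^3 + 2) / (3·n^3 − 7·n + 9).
lim = 20/3

For large n the leading n^3 terms dominate both numerator and denominator. Dividing top and bottom by n^3, every other term tends to 0, leaving 20/3.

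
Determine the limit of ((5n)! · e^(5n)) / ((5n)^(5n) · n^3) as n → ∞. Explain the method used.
lim = 0

Stirling: (5n)! ~ sqrt(2π·5n) · (5n/e)^(5n). Hence
  (5n)! · e^(5n) / (5n)^(5n) ~ sqrt(2π·5n).
Dividing by n^3: sqrt(2π·5n) / n^3 = sqrt(2π·5) · n^((1−6)/2), so the expression behaves like sqrt(2π·5) · n^((1−6)/2) → 0.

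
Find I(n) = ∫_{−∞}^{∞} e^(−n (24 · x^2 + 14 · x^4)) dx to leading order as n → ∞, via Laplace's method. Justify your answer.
I(n) ~ sqrt(π/(24n))

φ(x) = 24 · x^2 + 14 · x^4 has its unique global minimum at x* = 0 (since φ'(x) = 48x + 56x^3 = 0 only at x = 0 for real x with both coefficients positive, and φ → ∞ as |x| → ∞). At x* = 0, φ(0) = 0 and φ''(0) = 48. Laplace's method then gives
  I(n) ~ sqrt(2π / (n · φ''(0))) · e^(−n φ(0)) = sqrt(2π / (48n)) = sqrt(π/(24n)).
The 14 · x^4 term contributes only at subleading order (an O(1/n) relative correction).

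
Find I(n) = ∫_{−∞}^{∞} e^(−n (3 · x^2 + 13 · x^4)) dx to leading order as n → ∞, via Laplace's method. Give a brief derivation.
I(n) ~ sqrt(π/(3n))

φ(x) = 3 · x^2 + 13 · x^4 has its unique global minimum at x* = 0 (since φ'(x) = 6x + 52x^3 = 0 only at x = 0 for real x with both coefficients positive, and φ → ∞ as |x| → ∞). At x* = 0, φ(0) = 0 and φ''(0) = 6. Laplace's method then gives
  I(n) ~ sqrt(2π / (n · φ''(0))) · e^(−n φ(0)) = sqrt(2π / (6n)) = sqrt(π/(3n)).
The 13 · x^4 term contributes only at subleading order (an O(1/n) relative correction).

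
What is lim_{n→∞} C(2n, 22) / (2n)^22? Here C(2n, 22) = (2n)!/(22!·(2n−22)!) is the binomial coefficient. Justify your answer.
lim = 1/22! = 1/1124000727777607680000

With N = 2n → ∞: C(N, 22) / N^22 = [N(N−1)…(N−21)] / (22! · N^22) = (1/22!) · 1 · (1 − 1/(2n)) · … · (1 − 21/(2n)). Each factor → 1 as N → ∞, so the limit is 1/22! = 1/1124000727777607680000.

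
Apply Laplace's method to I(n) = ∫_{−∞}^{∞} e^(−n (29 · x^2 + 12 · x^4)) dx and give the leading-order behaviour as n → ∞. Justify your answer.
I(n) ~ sqrt(π/(29n))

φ(x) = 29 · x^2 + 12 · x^4 has its unique global minimum at x* = 0 (since φ'(x) = 58x + 48x^3 = 0 only at x = 0 for real x with both coefficients positive, and φ → ∞ as |x| → ∞). At x* = 0, φ(0) = 0 and φ''(0) = 58. Laplace's method then gives
  I(n) ~ sqrt(2π / (n · φ''(0))) · e^(−n φ(0)) = sqrt(2π / (58n)) = sqrt(π/(29n)).
The 12 · x^4 term contributes only at subleading order (an O(1/n) relative correction).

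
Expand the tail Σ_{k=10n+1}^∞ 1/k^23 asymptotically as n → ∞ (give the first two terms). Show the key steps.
Σ_{k>10n} 1/k^23 = 1/(22 · (10n)^22) − 1/(2 · (10n)^23) + O(1/(10n)^24)

Compare to the integral: ∫_{10n}^∞ x^(−23) dx = [−x^(−22)/22]_{10n}^∞ = 1/((23−1)·(10n)^22). The Euler-Maclaurin correction adds −f(10n)/2 = −1/(2·(10n)^23). Euler-Maclaurin then gives
  Σ_{k>10n} 1/k^23 = ∫_{10n}^∞ dx/x^23 − 1/(2·(10n)^23) + O(1/(10n)^24).
(Equivalently this is ζ(23) − Σ_{k≤10n} 1/k^23.)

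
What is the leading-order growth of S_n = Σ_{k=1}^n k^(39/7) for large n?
S_n ~ (7/46) · n^(46/7)

Integral comparison: Σ_{k=1}^n k^(39/7) = ∫_0^n x^(39/7) dx + O(n^(39/7)). The integral is n^(1 + 39/7) / (1 + 39/7) = n^((39+7)/7) / ((39+7)/7) = (7/46) · n^(46/7).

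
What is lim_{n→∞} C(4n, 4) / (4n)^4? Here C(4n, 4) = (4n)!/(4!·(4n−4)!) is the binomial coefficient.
lim = 1/4! = 1/24

With N = 4n → ∞: C(N, 4) / N^4 = [N(N−1)…(N−3)] / (4! · N^4) = (1/4!) · 1 · (1 − 1/(4n)) · (1 − 2/(4n)) · (1 − 3/(4n)). Each factor → 1 as N → ∞, so the limit is 1/4! = 1/24.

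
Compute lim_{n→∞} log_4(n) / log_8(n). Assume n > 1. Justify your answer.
lim = ln(8) / ln(4) = log_4(8)

Change of base: log_4(n) = ln n / ln 4 and log_8(n) = ln n / ln 8. The ratio is (ln n / ln 4) · (ln 8 / ln n) = ln 8 / ln 4, a constant independent of n. So the limit is ln 8 / ln 4 = log_4(8).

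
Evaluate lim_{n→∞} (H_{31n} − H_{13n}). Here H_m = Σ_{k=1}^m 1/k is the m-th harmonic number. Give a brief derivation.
lim = ln(31/13)

Euler-Maclaurin gives H_m = ln m + γ + 1/(2m) + O(1/m^2). The γ and O(1/m) terms cancel in the difference:
  H_{31n} − H_{13n} = ln(31n) − ln(13n) + O(1/n) = ln(31/13) + O(1/n).
Hence the limit is ln(31/13).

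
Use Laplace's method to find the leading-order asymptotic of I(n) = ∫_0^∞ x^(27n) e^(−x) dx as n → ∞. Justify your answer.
I(n) ~ sqrt(2π·27n) · (27n/e)^(27n)

Write the integrand as exp(27n ln x − x) and set f(x) = 27n ln x − x. Then f'(x) = 27n/x − 1 = 0 at x* = 27n, and f''(x*) = −27n/x*^2 = −1/(27n). Laplace's method (interior maximum) gives
  I(n) ~ e^(f(x*)) · sqrt(2π / |f''(x*)|)
        = exp(27n ln(27n) − 27n) · sqrt(2π · 27n)
        = (27n)^(27n) e^(−27n) · sqrt(2π·27n)
        = sqrt(2π·27n) · (27n/e)^(27n).
This matches Γ(27n+1) with Stirling applied to Γ.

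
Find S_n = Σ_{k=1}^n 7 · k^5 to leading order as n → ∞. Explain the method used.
S_n ~ 7 · n^6 / 6

By integral comparison (Euler-Maclaurin), Σ_{k=1}^n 7 · k^5 = 7 · ∫_0^n x^5 dx + O(n^5) = 7 · n^6/6 + O(n^5). (Equivalently, Faulhaber's formula gives the same leading term.)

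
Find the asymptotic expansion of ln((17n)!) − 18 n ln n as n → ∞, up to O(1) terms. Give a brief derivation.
ln((17n)!) − 18 n ln n = −n ln n + 17(ln 17 − 1) n + (1/2) ln(2π·17n) + O(1/n)

Stirling: ln((17n)!) = 17n ln(17n) − 17n + (1/2) ln(2π·17n) + O(1/n).
Expand 17n ln(17n) = 17n (ln n + ln 17) = 17n ln n + 17n ln 17.
Subtract 18n ln n: leading term is (17 − 18) n ln n = −n ln n. The next term is 17n ln 17 − 17n = 17(ln 17 − 1) n. Then the (1/2) ln(2π·17n) correction.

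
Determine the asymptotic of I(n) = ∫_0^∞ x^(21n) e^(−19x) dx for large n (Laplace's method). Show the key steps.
I(n) ~ (sqrt(2π·21n) / 19) · (21n/(19e))^(21n)

Write the integrand as exp(21n ln x − 19x) and set f(x) = 21n ln x − 19x. Then f'(x) = 21n/x − 19 = 0 at x* = 21n/19, and f''(x*) = −21n/x*^2 = −19^2/(21n). Laplace's method (interior maximum) gives
  I(n) ~ e^(f(x*)) · sqrt(2π / |f''(x*)|)
        = exp(21n ln(21n/19) − 21n) · sqrt(2π · 21n / 19^2)
        = (21n/19)^(21n) e^(−21n) · sqrt(2π·21n) / 19
        = (sqrt(2π·21n) / 19) · (21n/(19e))^(21n).
This matches Γ(21n+1)/19^(21n+1) with Stirling applied to Γ.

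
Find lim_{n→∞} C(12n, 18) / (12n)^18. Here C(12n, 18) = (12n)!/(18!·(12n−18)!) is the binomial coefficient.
lim = 1/18! = 1/6402373705728000

With N = 12n → ∞: C(N, 18) / N^18 = [N(N−1)…(N−17)] / (18! · N^18) = (1/18!) · 1 · (1 − 1/(12n)) · … · (1 − 17/(12n)). Each factor → 1 as N → ∞, so the limit is 1/18! = 1/6402373705728000.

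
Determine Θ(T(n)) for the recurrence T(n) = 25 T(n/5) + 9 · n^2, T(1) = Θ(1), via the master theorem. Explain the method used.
T(n) = Θ(n^2 log n)

log_5 25 = 2, and f(n) = 9 · n^2 = Θ(n^(log_5 25)). This is Case 2 of the master theorem: T(n) = Θ(f(n) · log n) = Θ(n^2 log n).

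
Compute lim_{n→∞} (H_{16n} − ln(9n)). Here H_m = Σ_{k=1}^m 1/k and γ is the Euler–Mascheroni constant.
lim = ln(16/9) + γ

By Euler-Maclaurin, H_m = ln m + γ + O(1/m). So
  H_{16n} − ln(9n) = ln(16n) + γ − ln(9n) + O(1/n)
                       = ln(16/9) + γ + O(1/n).
Hence the limit is ln(16/9) + γ.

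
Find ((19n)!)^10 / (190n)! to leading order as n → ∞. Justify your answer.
((19n)!)^10/(190n)! ~ ((2π·19n)^(9/2) / sqrt(10)) · 10^(−10·19n)  →  0

Write N = 19n. Stirling: N! ~ sqrt(2π N)(N/e)^N and (10N)! ~ sqrt(2π·10N)·(10N/e)^(10N).
  (N!)^10/(10N)! ~ (2π N)^(10/2) (N/e)^(10N) / [sqrt(2π·10N) (10N/e)^(10N)]
     = (2π N)^(10/2) / sqrt(2π·10N) · (N/(10N))^(10N)
     = (2π N)^((10−1)/2) / sqrt(10) · 10^(−10N).
Since 10^10 > 1, the factor 10^(−10N) decays exponentially, so the ratio → 0. Substituting N = 19n gives the stated form.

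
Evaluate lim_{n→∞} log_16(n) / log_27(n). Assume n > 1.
lim = ln(27) / ln(16) = log_16(27)

Change of base: log_16(n) = ln n / ln 16 and log_27(n) = ln n / ln 27. The ratio is (ln n / ln 16) · (ln 27 / ln n) = ln 27 / ln 16, a constant independent of n. So the limit is ln 27 / ln 16 = log_16(27).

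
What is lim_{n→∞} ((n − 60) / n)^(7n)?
lim = e^(−420)

Rewrite as (1 − 60/n)^(7n). By the standard limit (1 + x/n)^n → e^x, we have (1 − 60/n)^n → e^(−60), and raising to the 7th power gives e^(−420).
More precisely, ln[(1 − 60/n)^(7n)] = 7n · ln(1 − 60/n) = 7n · (-60/n + O(1/n^2)) = -420 + O(1/n) → -420.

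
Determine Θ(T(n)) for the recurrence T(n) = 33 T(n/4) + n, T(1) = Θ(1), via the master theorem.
T(n) = Θ(n^(log_4 33))

Master theorem: compare f(n) = n to n^(log_4 33) where log_4 33 ≈ 2.522. Since 1 < log_4 33, we have f(n) = O(n^(log_4 33 − ε)) for some ε > 0 — Case 1. Hence T(n) = Θ(n^(log_4 33)).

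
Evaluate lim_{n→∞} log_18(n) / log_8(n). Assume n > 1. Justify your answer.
lim = ln(8) / ln(18) = log_18(8)

Change of base: log_18(n) = ln n / ln 18 and log_8(n) = ln n / ln 8. The ratio is (ln n / ln 18) · (ln 8 / ln n) = ln 8 / ln 18, a constant independent of n. So the limit is ln 8 / ln 18 = log_18(8).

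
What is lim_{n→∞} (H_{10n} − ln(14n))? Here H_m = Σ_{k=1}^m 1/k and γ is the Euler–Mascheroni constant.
lim = ln(5/7) + γ

By Euler-Maclaurin, H_m = ln m + γ + O(1/m). So
  H_{10n} − ln(14n) = ln(10n) + γ − ln(14n) + O(1/n)
                       = ln(10/14) + γ + O(1/n).
Hence the limit is ln(10/14) + γ (= ln(5/7)).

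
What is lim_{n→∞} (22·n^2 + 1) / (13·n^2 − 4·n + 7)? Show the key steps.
lim = 22/13

For large n the leading n^2 terms dominate both numerator and denominator. Dividing top and bottom by n^2, every other term tends to 0, leaving 22/13.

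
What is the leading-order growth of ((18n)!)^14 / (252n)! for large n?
((18n)!)^14/(252n)! ~ ((2π·18n)^(13/2) / sqrt(14)) · 14^(−14·18n)  →  0

Write N = 18n. Stirling: N! ~ sqrt(2π N)(N/e)^N and (14N)! ~ sqrt(2π·14N)·(14N/e)^(14N).
  (N!)^14/(14N)! ~ (2π N)^(14/2) (N/e)^(14N) / [sqrt(2π·14N) (14N/e)^(14N)]
     = (2π N)^(14/2) / sqrt(2π·14N) · (N/(14N))^(14N)
     = (2π N)^((14−1)/2) / sqrt(14) · 14^(−14N).
Since 14^14 > 1, the factor 14^(−14N) decays exponentially, so the ratio → 0. Substituting N = 18n gives the stated form.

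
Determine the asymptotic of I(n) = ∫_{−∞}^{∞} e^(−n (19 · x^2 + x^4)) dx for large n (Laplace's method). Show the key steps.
I(n) ~ sqrt(π/(19n))

φ(x) = 19 · x^2 + x^4 has its unique global minimum at x* = 0 (since φ'(x) = 38x + 4x^3 = 0 only at x = 0 for real x with both coefficients positive, and φ → ∞ as |x| → ∞). At x* = 0, φ(0) = 0 and φ''(0) = 38. Laplace's method then gives
  I(n) ~ sqrt(2π / (n · φ''(0))) · e^(−n φ(0)) = sqrt(2π / (38n)) = sqrt(π/(19n)).
The x^4 term contributes only at subleading order (an O(1/n) relative correction).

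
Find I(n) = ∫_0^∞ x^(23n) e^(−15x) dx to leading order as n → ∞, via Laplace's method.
I(n) ~ (sqrt(2π·23n) / 15) · (23n/(15e))^(23n)

Write the integrand as exp(23n ln x − 15x) and set f(x) = 23n ln x − 15x. Then f'(x) = 23n/x − 15 = 0 at x* = 23n/15, and f''(x*) = −23n/x*^2 = −15^2/(23n). Laplace's method (interior maximum) gives
  I(n) ~ e^(f(x*)) · sqrt(2π / |f''(x*)|)
        = exp(23n ln(23n/15) − 23n) · sqrt(2π · 23n / 15^2)
        = (23n/15)^(23n) e^(−23n) · sqrt(2π·23n) / 15
        = (sqrt(2π·23n) / 15) · (23n/(15e))^(23n).
This matches Γ(23n+1)/15^(23n+1) with Stirling applied to Γ.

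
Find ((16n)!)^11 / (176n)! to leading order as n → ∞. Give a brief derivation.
((16n)!)^11/(176n)! ~ ((2π·16n)^(10/2) / sqrt(11)) · 11^(−11·16n)  →  0

Write N = 16n. Stirling: N! ~ sqrt(2π N)(N/e)^N and (11N)! ~ sqrt(2π·11N)·(11N/e)^(11N).
  (N!)^11/(11N)! ~ (2π N)^(11/2) (N/e)^(11N) / [sqrt(2π·11N) (11N/e)^(11N)]
     = (2π N)^(11/2) / sqrt(2π·11N) · (N/(11N))^(11N)
     = (2π N)^((11−1)/2) / sqrt(11) · 11^(−11N).
Since 11^11 > 1, the factor 11^(−11N) decays exponentially, so the ratio → 0. Substituting N = 16n gives the stated form.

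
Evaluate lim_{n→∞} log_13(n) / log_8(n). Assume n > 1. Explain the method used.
lim = ln(8) / ln(13) = log_13(8)

Change of base: log_13(n) = ln n / ln 13 and log_8(n) = ln n / ln 8. The ratio is (ln n / ln 13) · (ln 8 / ln n) = ln 8 / ln 13, a constant independent of n. So the limit is ln 8 / ln 13 = log_13(8).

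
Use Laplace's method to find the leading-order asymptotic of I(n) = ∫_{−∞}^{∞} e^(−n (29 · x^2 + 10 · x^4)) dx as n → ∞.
I(n) ~ sqrt(π/(29n))

φ(x) = 29 · x^2 + 10 · x^4 has its unique global minimum at x* = 0 (since φ'(x) = 58x + 40x^3 = 0 only at x = 0 for real x with both coefficients positive, and φ → ∞ as |x| → ∞). At x* = 0, φ(0) = 0 and φ''(0) = 58. Laplace's method then gives
  I(n) ~ sqrt(2π / (n · φ''(0))) · e^(−n φ(0)) = sqrt(2π / (58n)) = sqrt(π/(29n)).
The 10 · x^4 term contributes only at subleading order (an O(1/n) relative correction).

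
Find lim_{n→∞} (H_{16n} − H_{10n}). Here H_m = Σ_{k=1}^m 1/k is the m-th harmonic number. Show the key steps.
lim = ln(16/10) = ln(8/5)

Euler-Maclaurin gives H_m = ln m + γ + 1/(2m) + O(1/m^2). The γ and O(1/m) terms cancel in the difference:
  H_{16n} − H_{10n} = ln(16n) − ln(10n) + O(1/n) = ln(16/10) + O(1/n).
Hence the limit is ln(16/10) = ln(8/5).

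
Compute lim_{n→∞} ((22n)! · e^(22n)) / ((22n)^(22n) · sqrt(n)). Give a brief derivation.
lim = sqrt(2π·22)

Stirling: (22n)! ~ sqrt(2π·22n) · (22n/e)^(22n). Hence
  (22n)! · e^(22n) / (22n)^(22n) ~ sqrt(2π·22n).
Dividing by sqrt(n): sqrt(2π·22n) / sqrt(n) = sqrt(2π·22) · n^((1−1)/2), so the limit is sqrt(2π·22).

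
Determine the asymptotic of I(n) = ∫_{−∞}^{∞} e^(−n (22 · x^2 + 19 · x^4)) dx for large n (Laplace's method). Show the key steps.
I(n) ~ sqrt(π/(22n))

φ(x) = 22 · x^2 + 19 · x^4 has its unique global minimum at x* = 0 (since φ'(x) = 44x + 76x^3 = 0 only at x = 0 for real x with both coefficients positive, and φ → ∞ as |x| → ∞). At x* = 0, φ(0) = 0 and φ''(0) = 44. Laplace's method then gives
  I(n) ~ sqrt(2π / (n · φ''(0))) · e^(−n φ(0)) = sqrt(2π / (44n)) = sqrt(π/(22n)).
The 19 · x^4 term contributes only at subleading order (an O(1/n) relative correction).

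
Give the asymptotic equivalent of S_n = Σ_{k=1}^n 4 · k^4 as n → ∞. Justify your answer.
S_n ~ 4 · n^5 / 5

By integral comparison (Euler-Maclaurin), Σ_{k=1}^n 4 · k^4 = 4 · ∫_0^n x^4 dx + O(n^4) = 4 · n^5/5 + O(n^4). (Equivalently, Faulhaber's formula gives the same leading term.)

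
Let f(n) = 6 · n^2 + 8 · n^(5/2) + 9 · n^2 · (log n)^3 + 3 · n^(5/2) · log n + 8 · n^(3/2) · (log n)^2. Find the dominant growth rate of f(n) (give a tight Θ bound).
f(n) ∈ Θ(n^(5/2) · log n)

Compare the terms by growth order. For large n, n^a · (log n)^b dominates n^a' · (log n)^b' iff a > a', or (a = a' and b > b'). Ranking the 5 terms shows the dominant one is 3 · n^(5/2) · log n. Hence f(n) ∈ Θ(n^(5/2) · log n).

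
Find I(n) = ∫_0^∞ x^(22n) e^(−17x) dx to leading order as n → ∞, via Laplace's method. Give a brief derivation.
I(n) ~ (sqrt(2π·22n) / 17) · (22n/(17e))^(22n)

Write the integrand as exp(22n ln x − 17x) and set f(x) = 22n ln x − 17x. Then f'(x) = 22n/x − 17 = 0 at x* = 22n/17, and f''(x*) = −22n/x*^2 = −17^2/(22n). Laplace's method (interior maximum) gives
  I(n) ~ e^(f(x*)) · sqrt(2π / |f''(x*)|)
        = exp(22n ln(22n/17) − 22n) · sqrt(2π · 22n / 17^2)
        = (22n/17)^(22n) e^(−22n) · sqrt(2π·22n) / 17
        = (sqrt(2π·22n) / 17) · (22n/(17e))^(22n).
This matches Γ(22n+1)/17^(22n+1) with Stirling applied to Γ.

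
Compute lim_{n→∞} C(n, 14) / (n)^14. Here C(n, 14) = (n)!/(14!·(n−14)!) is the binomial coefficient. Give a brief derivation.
lim = 1/14! = 1/87178291200

With N = n → ∞: C(N, 14) / N^14 = [N(N−1)…(N−13)] / (14! · N^14) = (1/14!) · 1 · (1 − 1/n) · … · (1 − 13/n). Each factor → 1 as N → ∞, so the limit is 1/14! = 1/87178291200.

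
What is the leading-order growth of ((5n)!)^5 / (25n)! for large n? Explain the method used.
((5n)!)^5/(25n)! ~ ((2π·5n)^(4/2) / sqrt(5)) · 5^(−5·5n)  →  0

Write N = 5n. Stirling: N! ~ sqrt(2π N)(N/e)^N and (5N)! ~ sqrt(2π·5N)·(5N/e)^(5N).
  (N!)^5/(5N)! ~ (2π N)^(5/2) (N/e)^(5N) / [sqrt(2π·5N) (5N/e)^(5N)]
     = (2π N)^(5/2) / sqrt(2π·5N) · (N/(5N))^(5N)
     = (2π N)^((5−1)/2) / sqrt(5) · 5^(−5N).
Since 5^5 > 1, the factor 5^(−5N) decays exponentially, so the ratio → 0. Substituting N = 5n gives the stated form.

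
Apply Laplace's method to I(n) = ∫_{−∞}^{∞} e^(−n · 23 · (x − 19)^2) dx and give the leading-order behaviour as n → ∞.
I(n) = sqrt(π/(23n))

Here φ(x) = 23 · (x − 19)^2 has its unique minimum at x* = 19 with φ(x*) = 0 and φ''(x*) = 46. Laplace's method gives
  I(n) ~ e^(−n φ(x*)) · sqrt(2π / (n · φ''(x*))) = sqrt(2π / (46n)) = sqrt(π/(23n)).
This is exact: substituting u = (x − 19)·sqrt(23n) gives I(n) = (1/sqrt(23n)) ∫_{−∞}^{∞} e^(−u^2) du = sqrt(π/(23n)).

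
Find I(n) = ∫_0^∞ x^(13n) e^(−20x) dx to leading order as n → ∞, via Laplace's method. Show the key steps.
I(n) ~ (sqrt(2π·13n) / 20) · (13n/(20e))^(13n)

Write the integrand as exp(13n ln x − 20x) and set f(x) = 13n ln x − 20x. Then f'(x) = 13n/x − 20 = 0 at x* = 13n/20, and f''(x*) = −13n/x*^2 = −20^2/(13n). Laplace's method (interior maximum) gives
  I(n) ~ e^(f(x*)) · sqrt(2π / |f''(x*)|)
        = exp(13n ln(13n/20) − 13n) · sqrt(2π · 13n / 20^2)
        = (13n/20)^(13n) e^(−13n) · sqrt(2π·13n) / 20
        = (sqrt(2π·13n) / 20) · (13n/(20e))^(13n).
This matches Γ(13n+1)/20^(13n+1) with Stirling applied to Γ.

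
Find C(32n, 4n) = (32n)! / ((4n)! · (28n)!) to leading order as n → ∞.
C(32n, 4n) ~ (16777216/823543)^(4n) · sqrt(4/(7π·4n))

Write N = 4n. Apply Stirling to each factorial:
  (8N)! ~ sqrt(2π·8N) · (8N/e)^(8N),
  N! ~ sqrt(2π N) · (N/e)^N,
  (7N)! ~ sqrt(2π·7N) · (7N/e)^(7N).
The exponential factors combine to (8N)^(8N) / (N^N · (7N)^(7N)) = 8^(8N)/7^(7N) = (8^8/7^7)^N = (16777216/823543)^N.
The square-root prefactors combine to sqrt(2π·8N) / (sqrt(2π N)·sqrt(2π·7N)) = sqrt(8 / (2π·7·N)) = sqrt(4/(7π·4n)).
Substituting N = 4n: C(32n, 4n) ~ (16777216/823543)^(4n) · sqrt(4/(7π·4n)).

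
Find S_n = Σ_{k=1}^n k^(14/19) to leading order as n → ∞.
S_n ~ (19/33) · n^(33/19)

Integral comparison: Σ_{k=1}^n k^(14/19) = ∫_0^n x^(14/19) dx + O(n^(14/19)). The integral is n^(1 + 14/19) / (1 + 14/19) = n^((14+19)/19) / ((14+19)/19) = (19/33) · n^(33/19).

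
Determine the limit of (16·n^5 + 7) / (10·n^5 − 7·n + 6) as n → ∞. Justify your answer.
lim = 16/10 = 8/5

For large n the leading n^5 terms dominate both numerator and denominator. Dividing top and bottom by n^5, every other term tends to 0, leaving 16/10 = 8/5.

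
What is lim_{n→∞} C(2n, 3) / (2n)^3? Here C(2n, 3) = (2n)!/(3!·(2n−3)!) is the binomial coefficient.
lim = 1/3! = 1/6

With N = 2n → ∞: C(N, 3) / N^3 = [N(N−1)…(N−2)] / (3! · N^3) = (1/3!) · 1 · (1 − 1/(2n)) · (1 − 2/(2n)). Each factor → 1 as N → ∞, so the limit is 1/3! = 1/6.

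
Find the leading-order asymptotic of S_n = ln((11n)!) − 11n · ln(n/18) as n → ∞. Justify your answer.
S_n ~ 11n · (ln 198 − 1) + O(ln n)

Stirling: ln((11n)!) = 11n ln(11n) − 11n + O(ln n).
  S_n = 11n ln(11n) − 11n − 11n ln(n/18) + O(ln n)
      = 11n ln(11n) − 11n ln n + 11n ln 18 − 11n + O(ln n)
      = 11n ln 11 + 11n ln 18 − 11n + O(ln n)
      = 11n (ln 198 − 1) + O(ln n).
Numerically ln(198) − 1 ≈ 4.2883.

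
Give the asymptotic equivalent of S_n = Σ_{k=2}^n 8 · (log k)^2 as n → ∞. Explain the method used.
S_n ~ 8 · n · (log n)^2

By integral comparison, S_n = ∫_1^n 8 · (log x)^2 dx + O((log n)^2). For the integral, the leading term of ∫_1^n (log x)^2 dx is n · (log n)^2 (by repeated integration by parts; each step lowers the log-exponent and produces a relatively O(1/log n) correction). Hence S_n ~ 8 · n · (log n)^2.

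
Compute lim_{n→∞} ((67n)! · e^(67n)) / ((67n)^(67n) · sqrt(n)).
lim = sqrt(2π·67)

Stirling: (67n)! ~ sqrt(2π·67n) · (67n/e)^(67n). Hence
  (67n)! · e^(67n) / (67n)^(67n) ~ sqrt(2π·67n).
Dividing by sqrt(n): sqrt(2π·67n) / sqrt(n) = sqrt(2π·67) · n^((1−1)/2), so the limit is sqrt(2π·67).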